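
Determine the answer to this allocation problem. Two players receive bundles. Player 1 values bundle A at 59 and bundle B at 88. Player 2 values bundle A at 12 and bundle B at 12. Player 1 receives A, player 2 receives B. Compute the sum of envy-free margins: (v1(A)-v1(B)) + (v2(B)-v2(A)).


Step 1: Player 1's margin = v1(A) - v1(B) = 59 - 88 = -29
Step 2: Player 2's margin = v2(B) - v2(A) = 12 - 12 = 0
Step 3: Total margin = -29 + 0 = -29

-29


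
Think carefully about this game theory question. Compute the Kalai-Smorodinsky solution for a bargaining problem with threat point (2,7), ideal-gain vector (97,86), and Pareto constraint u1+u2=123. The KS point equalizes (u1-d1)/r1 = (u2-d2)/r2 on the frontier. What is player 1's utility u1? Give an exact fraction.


Step 1: At the KS point, (u1-d1)/r1 = (u2-d2)/r2 = t and u1+u2 = 123
Step 2: u1 = d1 + r1*t and u2 = d2 + r2*t, so (d1 + r1*t) + (d2 + r2*t) = 123
Step 3: t = (123 - 2 - 7)/(97 + 86) = 114/183 = 38/61
Step 4: u1 = d1 + r1*t = 2 + 97 * 38/61 = 3808/61
Step 5: (Check: u2 = d2 + r2*t = 3695/61; u1+u2 = 3808/61 + 3695/61 = 123, on the frontier.)

3808/61


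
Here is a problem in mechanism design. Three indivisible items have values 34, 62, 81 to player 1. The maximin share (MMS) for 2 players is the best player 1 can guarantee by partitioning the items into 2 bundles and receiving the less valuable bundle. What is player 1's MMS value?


Step 1: Item values = 34, 62, 81
Step 2: Enumerate all 2-bundle partitions and take the smaller bundle:
  Partition 1: {34} vs {62,81} -> bundles 34, 143; min = 34
  Partition 2: {62} vs {34,81} -> bundles 62, 115; min = 62
  Partition 3: {81} vs {34,62} -> bundles 81, 96; min = 81
Step 3: MMS = max(34, 62, 81) = 81

81


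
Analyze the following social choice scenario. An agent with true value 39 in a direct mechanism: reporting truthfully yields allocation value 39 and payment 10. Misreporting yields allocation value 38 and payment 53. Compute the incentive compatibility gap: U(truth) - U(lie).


Step 1: U(truth) = value - payment = 39 - 10 = 29
Step 2: U(lie) = allocation - payment = 38 - 53 = -15
Step 3: IC gap = 29 - (-15) = 44

44


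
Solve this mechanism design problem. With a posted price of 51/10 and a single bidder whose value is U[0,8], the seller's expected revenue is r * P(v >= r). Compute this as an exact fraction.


Step 1: Posted price r = 51/10, value support [0,8]
Step 2: P(v >= r) = (8 - 51/10)/8 = 29/80
Step 3: Expected revenue = r * P(v >= r) = 51/10 * 29/80
Step 4: Revenue = 1479/800

1479/800


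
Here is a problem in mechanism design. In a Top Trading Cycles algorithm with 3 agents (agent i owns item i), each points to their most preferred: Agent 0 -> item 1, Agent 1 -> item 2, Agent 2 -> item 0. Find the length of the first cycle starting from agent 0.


Step 1: Trace the pointer graph from agent 0: 0 -> 1 -> 2 -> 0
Step 2: A cycle is detected when we revisit agent 0
Step 3: The cycle is: 0 -> 1 -> 2 -> 0
Step 4: Cycle length = 3

3


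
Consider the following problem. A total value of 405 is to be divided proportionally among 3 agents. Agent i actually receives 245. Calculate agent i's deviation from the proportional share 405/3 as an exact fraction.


Step 1: Proportional share = 405/3 = 135
Step 2: Agent's actual allocation = 245
Step 3: Excess = 245 - 135 = 110

110


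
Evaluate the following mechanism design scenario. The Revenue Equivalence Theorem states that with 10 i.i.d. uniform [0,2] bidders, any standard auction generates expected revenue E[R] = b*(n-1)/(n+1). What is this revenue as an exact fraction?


Step 1: By Revenue Equivalence, expected revenue = b*(n-1)/(n+1)
Step 2: Substituting n = 10, b = 2
Step 3: Revenue = 2*(10-1)/(10+1) = 2*9/11
Step 4: Revenue = 18/11

18/11


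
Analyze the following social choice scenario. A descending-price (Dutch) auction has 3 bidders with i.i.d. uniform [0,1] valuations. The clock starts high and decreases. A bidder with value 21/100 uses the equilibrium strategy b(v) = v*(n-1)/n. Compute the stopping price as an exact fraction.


Step 1: Dutch auctions are strategically equivalent to first-price auctions
Step 2: The equilibrium bid is b(v) = v*(n-1)/n
Step 3: b = 21/100 * 2/3
Step 4: b = 7/50

7/50


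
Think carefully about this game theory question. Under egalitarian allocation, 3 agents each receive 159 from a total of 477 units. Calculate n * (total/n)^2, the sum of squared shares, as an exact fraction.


Step 1: Each agent's share = 477/3 = 159
Step 2: Square of each share = (159)^2 = 25281
Step 3: Sum of squares = 3 * 25281 = 75843

75843


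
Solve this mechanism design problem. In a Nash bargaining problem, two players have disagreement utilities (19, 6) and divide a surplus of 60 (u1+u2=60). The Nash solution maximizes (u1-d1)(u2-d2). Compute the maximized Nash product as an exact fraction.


Step 1: The Nash solution splits surplus symmetrically above the disagreement point
Step 2: u1 = (total + d1 - d2)/2 = (60 + 19 - 6)/2 = 73/2
Step 3: u2 = (total - d1 + d2)/2 = (60 - 19 + 6)/2 = 47/2
Step 4: Nash product = (73/2 - 19) * (47/2 - 6)
Step 5: = 35/2 * 35/2 = 1225/4

1225/4


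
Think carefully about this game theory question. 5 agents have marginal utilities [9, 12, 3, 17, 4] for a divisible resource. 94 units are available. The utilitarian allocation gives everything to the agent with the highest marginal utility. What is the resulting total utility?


Step 1: The marginal utilities are [9, 12, 3, 17, 4]
Step 2: The highest marginal utility is 17
Step 3: All 94 units go to that agent
Step 4: Total utility = 17 * 94 = 1598

1598


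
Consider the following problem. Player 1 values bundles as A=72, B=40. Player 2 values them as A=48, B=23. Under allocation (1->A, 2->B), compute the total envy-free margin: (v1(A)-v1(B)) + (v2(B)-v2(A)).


Step 1: Player 1's margin = v1(A) - v1(B) = 72 - 40 = 32
Step 2: Player 2's margin = v2(B) - v2(A) = 23 - 48 = -25
Step 3: Total margin = 32 + -25 = 7

7


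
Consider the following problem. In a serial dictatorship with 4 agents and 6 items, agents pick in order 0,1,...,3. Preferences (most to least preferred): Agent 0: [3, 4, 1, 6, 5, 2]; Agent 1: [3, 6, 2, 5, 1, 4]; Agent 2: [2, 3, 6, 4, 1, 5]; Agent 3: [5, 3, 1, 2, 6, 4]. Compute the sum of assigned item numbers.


Step 1: Agent 0 picks item 3
Step 2: Agent 1 picks item 6
Step 3: Agent 2 picks item 2
Step 4: Agent 3 picks item 5
Step 5: Sum = 3 + 6 + 2 + 5 = 16

16


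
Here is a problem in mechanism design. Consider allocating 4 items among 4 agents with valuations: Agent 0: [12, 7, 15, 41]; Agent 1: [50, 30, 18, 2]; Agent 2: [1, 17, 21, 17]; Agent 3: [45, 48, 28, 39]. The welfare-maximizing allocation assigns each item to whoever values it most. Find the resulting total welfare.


Step 1: For each item, find the maximum value among all agents.
Step 2: Item 0 -> Agent 1 (value 50)
Step 3: Item 1 -> Agent 3 (value 48)
Step 4: Item 2 -> Agent 3 (value 28)
Step 5: Item 3 -> Agent 0 (value 41)
Step 6: Total welfare = 50 + 48 + 28 + 41 = 167

167


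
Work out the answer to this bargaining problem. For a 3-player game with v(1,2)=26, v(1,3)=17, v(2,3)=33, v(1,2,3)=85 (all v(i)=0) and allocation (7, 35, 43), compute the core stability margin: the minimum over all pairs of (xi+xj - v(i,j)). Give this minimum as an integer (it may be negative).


Step 1: Slack for coalition (1,2): x1+x2 - v12 = 42 - 26 = 16
Step 2: Slack for coalition (1,3): x1+x3 - v13 = 50 - 17 = 33
Step 3: Slack for coalition (2,3): x2+x3 - v23 = 78 - 33 = 45
Step 4: Minimum slack = min(16, 33, 45) = 16, attained by (1,2); no pair can gain by deviating, so the allocation is in the core

16


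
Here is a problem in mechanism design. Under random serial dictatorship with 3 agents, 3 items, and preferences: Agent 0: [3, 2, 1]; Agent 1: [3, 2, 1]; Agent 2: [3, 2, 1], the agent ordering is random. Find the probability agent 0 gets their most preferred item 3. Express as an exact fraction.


Step 1: Agent 0 wants item 3
Step 2: There are 6 possible orderings of agents
Step 3: In 2 orderings, agent 0 gets item 3
Step 4: Probability = 2/6 = 1/3

1/3


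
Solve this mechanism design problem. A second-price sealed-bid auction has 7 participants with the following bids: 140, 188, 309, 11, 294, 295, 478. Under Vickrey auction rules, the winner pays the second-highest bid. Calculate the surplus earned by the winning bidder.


Step 1: Sort bids in descending order: 478, 309, 295, 294, 188, 140, 11
Step 2: The winning bid is the highest: 478
Step 3: The payment equals the second-highest bid: 309
Step 4: Surplus = winner's bid - payment = 478 - 309 = 169

169


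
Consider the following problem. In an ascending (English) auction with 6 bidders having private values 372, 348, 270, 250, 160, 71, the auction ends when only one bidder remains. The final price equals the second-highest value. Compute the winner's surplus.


Step 1: Identify the highest value: 372
Step 2: Identify the second-highest value: 348
Step 3: The final price = second-highest value = 348
Step 4: Surplus = 372 - 348 = 24

24


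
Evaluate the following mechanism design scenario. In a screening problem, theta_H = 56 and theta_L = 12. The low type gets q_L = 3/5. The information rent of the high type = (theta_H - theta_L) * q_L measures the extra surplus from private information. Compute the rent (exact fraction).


Step 1: theta_H - theta_L = 56 - 12 = 44
Step 2: Information rent = (theta_H - theta_L) * q_L
Step 3: = 44 * 3/5
Step 4: = 132/5

132/5


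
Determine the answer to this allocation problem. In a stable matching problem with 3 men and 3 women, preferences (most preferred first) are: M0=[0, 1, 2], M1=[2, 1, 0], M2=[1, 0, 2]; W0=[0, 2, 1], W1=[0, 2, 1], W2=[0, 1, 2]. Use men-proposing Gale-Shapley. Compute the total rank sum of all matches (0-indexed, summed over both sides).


Step 1: Run Gale-Shapley (men propose, women hold best offer):
  M0 proposes to W0; she accepts
  M1 proposes to W2; she accepts
  M2 proposes to W1; she accepts
Step 2: Final matching: W0-M0, W1-M2, W2-M1
Step 3: 0-indexed ranks (man's rank of his match, then woman's): 0 + 0 + 0 + 1 + 0 + 1
Step 4: Total rank sum = 2

2


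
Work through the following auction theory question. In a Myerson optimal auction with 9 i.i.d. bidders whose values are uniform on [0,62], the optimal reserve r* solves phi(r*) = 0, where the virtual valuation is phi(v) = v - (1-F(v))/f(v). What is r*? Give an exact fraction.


Step 1: For U[0,62], F(v) = v/62 and f(v) = 1/62
Step 2: phi(v) = v - (1 - v/62)/(1/62) = v - (62 - v) = 2v - 62
Step 3: Set phi(r*) = 0: 2r* - 62 = 0
Step 4: r* = 62/2 = 31 (the number of bidders n = 9 does not enter)

31


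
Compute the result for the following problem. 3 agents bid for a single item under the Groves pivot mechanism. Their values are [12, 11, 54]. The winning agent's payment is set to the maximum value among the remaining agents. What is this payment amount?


Step 1: The efficient winner is agent 2 with value 54
Step 2: Other agents' values: [12, 11]
Step 3: Pivot payment = max(others) = 12
Step 4: The winner pays 12

12


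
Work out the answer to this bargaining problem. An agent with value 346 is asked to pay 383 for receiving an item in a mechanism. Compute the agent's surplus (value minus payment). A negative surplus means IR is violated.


Step 1: Surplus = value - payment = 346 - 383 = -37
Step 2: IR is violated (surplus < 0)

-37


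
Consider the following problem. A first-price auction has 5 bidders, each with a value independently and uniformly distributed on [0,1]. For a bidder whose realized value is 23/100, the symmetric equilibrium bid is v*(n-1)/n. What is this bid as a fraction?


Step 1: The symmetric BNE bidding function is b(v) = v * (n-1) / n
Step 2: Substitute v = 23/100 and n = 5
Step 3: b = 23/100 * 4/5
Step 4: b = 23/125

23/125


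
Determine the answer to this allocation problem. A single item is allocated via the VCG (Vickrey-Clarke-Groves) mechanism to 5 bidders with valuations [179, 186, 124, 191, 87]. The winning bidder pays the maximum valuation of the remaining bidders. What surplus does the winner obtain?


Step 1: The winner is the agent with the highest value: agent 3 with value 191
Step 2: Values of other agents: [179, 186, 124, 87]
Step 3: VCG payment = max of others' values = 186
Step 4: Surplus = 191 - 186 = 5

5


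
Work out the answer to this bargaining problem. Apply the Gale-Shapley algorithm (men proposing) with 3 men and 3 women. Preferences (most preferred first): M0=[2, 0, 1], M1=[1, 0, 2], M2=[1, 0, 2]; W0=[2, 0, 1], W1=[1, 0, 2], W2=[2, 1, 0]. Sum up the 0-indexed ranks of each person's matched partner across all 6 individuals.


Step 1: Run Gale-Shapley (men propose, women hold best offer):
  M0 proposes to W2; she accepts
  M1 proposes to W1; she accepts
  M2 proposes to W1; rejected
  M2 proposes to W0; she accepts
Step 2: Final matching: W0-M2, W1-M1, W2-M0
Step 3: 0-indexed ranks (man's rank of his match, then woman's): 1 + 0 + 0 + 0 + 0 + 2
Step 4: Total rank sum = 3

3


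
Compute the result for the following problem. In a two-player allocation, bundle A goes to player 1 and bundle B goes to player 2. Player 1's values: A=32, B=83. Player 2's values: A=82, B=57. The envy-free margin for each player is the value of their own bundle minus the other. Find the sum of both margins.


Step 1: Player 1's margin = v1(A) - v1(B) = 32 - 83 = -51
Step 2: Player 2's margin = v2(B) - v2(A) = 57 - 82 = -25
Step 3: Total margin = -51 + -25 = -76

-76


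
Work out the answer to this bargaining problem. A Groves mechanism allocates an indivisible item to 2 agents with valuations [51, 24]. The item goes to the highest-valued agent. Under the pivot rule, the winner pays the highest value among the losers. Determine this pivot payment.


Step 1: The efficient winner is agent 0 with value 51
Step 2: Other agents' values: [24]
Step 3: Pivot payment = max(others) = 24
Step 4: The winner pays 24

24


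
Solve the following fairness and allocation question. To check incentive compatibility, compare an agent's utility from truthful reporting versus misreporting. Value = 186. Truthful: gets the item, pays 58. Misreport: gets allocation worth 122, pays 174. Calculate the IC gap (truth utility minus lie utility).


Step 1: U(truth) = value - payment = 186 - 58 = 128
Step 2: U(lie) = allocation - payment = 122 - 174 = -52
Step 3: IC gap = 128 - (-52) = 180

180


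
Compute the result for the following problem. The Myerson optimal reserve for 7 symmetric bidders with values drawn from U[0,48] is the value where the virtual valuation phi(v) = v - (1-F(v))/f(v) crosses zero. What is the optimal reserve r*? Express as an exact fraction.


Step 1: For U[0,48], F(v) = v/48 and f(v) = 1/48
Step 2: phi(v) = v - (1 - v/48)/(1/48) = v - (48 - v) = 2v - 48
Step 3: Set phi(r*) = 0: 2r* - 48 = 0
Step 4: r* = 48/2 = 24 (the number of bidders n = 7 does not enter)

24


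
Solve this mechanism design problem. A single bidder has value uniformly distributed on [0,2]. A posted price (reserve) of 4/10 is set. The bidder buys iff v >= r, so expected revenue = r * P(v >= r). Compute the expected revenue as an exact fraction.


Step 1: Posted price r = 2/5, value support [0,2]
Step 2: P(v >= r) = (2 - 2/5)/2 = 4/5
Step 3: Expected revenue = r * P(v >= r) = 2/5 * 4/5
Step 4: Revenue = 8/25

8/25


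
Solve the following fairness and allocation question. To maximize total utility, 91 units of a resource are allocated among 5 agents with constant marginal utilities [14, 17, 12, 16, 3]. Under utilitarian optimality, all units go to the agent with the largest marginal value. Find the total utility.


Step 1: The marginal utilities are [14, 17, 12, 16, 3]
Step 2: The highest marginal utility is 17
Step 3: All 91 units go to that agent
Step 4: Total utility = 17 * 91 = 1547

1547


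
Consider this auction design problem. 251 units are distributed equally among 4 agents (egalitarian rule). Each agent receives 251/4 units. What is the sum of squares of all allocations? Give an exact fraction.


Step 1: Each agent's share = 251/4
Step 2: Square of each share = (251/4)^2 = 63001/16
Step 3: Sum of squares = 4 * 63001/16 = 63001/4

63001/4


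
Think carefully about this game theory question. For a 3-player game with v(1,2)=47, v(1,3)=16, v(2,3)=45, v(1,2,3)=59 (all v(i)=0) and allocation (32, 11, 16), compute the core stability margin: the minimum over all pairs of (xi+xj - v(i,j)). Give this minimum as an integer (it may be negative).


Step 1: Slack for coalition (1,2): x1+x2 - v12 = 43 - 47 = -4
Step 2: Slack for coalition (1,3): x1+x3 - v13 = 48 - 16 = 32
Step 3: Slack for coalition (2,3): x2+x3 - v23 = 27 - 45 = -18
Step 4: Minimum slack = min(-4, 32, -18) = -18, attained by (2,3); coalition (2,3) can block (slack < 0), so the allocation is not in the core

-18


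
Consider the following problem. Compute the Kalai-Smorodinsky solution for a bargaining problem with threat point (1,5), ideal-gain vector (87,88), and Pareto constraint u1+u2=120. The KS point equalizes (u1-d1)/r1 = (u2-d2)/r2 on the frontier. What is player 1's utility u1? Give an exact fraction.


Step 1: At the KS point, (u1-d1)/r1 = (u2-d2)/r2 = t and u1+u2 = 120
Step 2: u1 = d1 + r1*t and u2 = d2 + r2*t, so (d1 + r1*t) + (d2 + r2*t) = 120
Step 3: t = (120 - 1 - 5)/(87 + 88) = 114/175
Step 4: u1 = d1 + r1*t = 1 + 87 * 114/175 = 10093/175
Step 5: (Check: u2 = d2 + r2*t = 10907/175; u1+u2 = 10093/175 + 10907/175 = 120, on the frontier.)

10093/175


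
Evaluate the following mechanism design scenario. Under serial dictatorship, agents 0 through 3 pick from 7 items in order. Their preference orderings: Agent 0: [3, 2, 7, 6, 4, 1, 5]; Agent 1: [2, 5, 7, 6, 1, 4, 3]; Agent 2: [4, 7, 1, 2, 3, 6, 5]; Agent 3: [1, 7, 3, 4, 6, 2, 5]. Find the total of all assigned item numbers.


Step 1: Agent 0 picks item 3
Step 2: Agent 1 picks item 2
Step 3: Agent 2 picks item 4
Step 4: Agent 3 picks item 1
Step 5: Sum = 3 + 2 + 4 + 1 = 10

10


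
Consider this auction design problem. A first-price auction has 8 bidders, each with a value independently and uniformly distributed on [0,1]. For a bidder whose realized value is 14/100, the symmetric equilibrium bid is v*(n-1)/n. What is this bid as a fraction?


Step 1: The symmetric BNE bidding function is b(v) = v * (n-1) / n
Step 2: Substitute v = 7/50 and n = 8
Step 3: b = 7/50 * 7/8
Step 4: b = 49/400

49/400


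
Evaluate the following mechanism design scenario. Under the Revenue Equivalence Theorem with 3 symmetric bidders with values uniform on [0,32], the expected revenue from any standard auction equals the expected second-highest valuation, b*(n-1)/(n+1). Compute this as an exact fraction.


Step 1: By Revenue Equivalence, expected revenue = b*(n-1)/(n+1)
Step 2: Substituting n = 3, b = 32
Step 3: Revenue = 32*(3-1)/(3+1) = 32*2/4
Step 4: Revenue = 64/4 = 16

16


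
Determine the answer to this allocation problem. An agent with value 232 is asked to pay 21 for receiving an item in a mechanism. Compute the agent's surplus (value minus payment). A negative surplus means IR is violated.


Step 1: Surplus = value - payment = 232 - 21 = 211
Step 2: IR is satisfied (surplus >= 0)

211


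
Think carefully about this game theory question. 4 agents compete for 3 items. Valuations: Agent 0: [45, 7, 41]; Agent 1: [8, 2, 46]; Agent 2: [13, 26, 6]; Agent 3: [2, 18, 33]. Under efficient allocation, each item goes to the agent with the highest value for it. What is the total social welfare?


Step 1: For each item, find the maximum value among all agents.
Step 2: Item 0 -> Agent 0 (value 45)
Step 3: Item 1 -> Agent 2 (value 26)
Step 4: Item 2 -> Agent 1 (value 46)
Step 5: Total welfare = 45 + 26 + 46 = 117

117


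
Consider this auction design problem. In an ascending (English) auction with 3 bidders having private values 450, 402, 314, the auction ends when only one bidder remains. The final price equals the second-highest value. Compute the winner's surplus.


Step 1: Identify the highest value: 450
Step 2: Identify the second-highest value: 402
Step 3: The final price = second-highest value = 402
Step 4: Surplus = 450 - 402 = 48

48


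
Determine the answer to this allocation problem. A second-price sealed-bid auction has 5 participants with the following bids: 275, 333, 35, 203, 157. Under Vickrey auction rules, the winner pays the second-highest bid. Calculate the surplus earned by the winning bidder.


Step 1: Sort bids in descending order: 333, 275, 203, 157, 35
Step 2: The winning bid is the highest: 333
Step 3: The payment equals the second-highest bid: 275
Step 4: Surplus = winner's bid - payment = 333 - 275 = 58

58


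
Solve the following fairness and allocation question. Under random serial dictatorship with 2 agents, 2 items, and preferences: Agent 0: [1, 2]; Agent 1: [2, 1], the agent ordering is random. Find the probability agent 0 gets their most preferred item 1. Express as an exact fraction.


Step 1: Agent 0 wants item 1
Step 2: There are 2 possible orderings of agents
Step 3: In 2 orderings, agent 0 gets item 1
Step 4: Probability = 2/2 = 1

1


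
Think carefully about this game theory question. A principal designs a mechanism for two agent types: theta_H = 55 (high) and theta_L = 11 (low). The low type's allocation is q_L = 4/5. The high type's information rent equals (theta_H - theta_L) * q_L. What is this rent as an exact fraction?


Step 1: theta_H - theta_L = 55 - 11 = 44
Step 2: Information rent = (theta_H - theta_L) * q_L
Step 3: = 44 * 4/5
Step 4: = 176/5

176/5


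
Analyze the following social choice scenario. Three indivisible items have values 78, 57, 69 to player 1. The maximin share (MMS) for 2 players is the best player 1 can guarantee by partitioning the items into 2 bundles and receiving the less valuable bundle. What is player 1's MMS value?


Step 1: Item values = 78, 57, 69
Step 2: Enumerate all 2-bundle partitions and take the smaller bundle:
  Partition 1: {78} vs {57,69} -> bundles 78, 126; min = 78
  Partition 2: {57} vs {78,69} -> bundles 57, 147; min = 57
  Partition 3: {69} vs {78,57} -> bundles 69, 135; min = 69
Step 3: MMS = max(78, 57, 69) = 78

78


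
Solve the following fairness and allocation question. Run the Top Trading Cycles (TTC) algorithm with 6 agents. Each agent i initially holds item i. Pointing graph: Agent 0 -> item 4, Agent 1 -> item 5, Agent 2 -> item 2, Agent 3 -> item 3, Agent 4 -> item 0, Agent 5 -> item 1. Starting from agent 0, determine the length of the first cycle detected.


Step 1: Trace the pointer graph from agent 0: 0 -> 4 -> 0
Step 2: A cycle is detected when we revisit agent 0
Step 3: The cycle is: 0 -> 4 -> 0
Step 4: Cycle length = 2

2


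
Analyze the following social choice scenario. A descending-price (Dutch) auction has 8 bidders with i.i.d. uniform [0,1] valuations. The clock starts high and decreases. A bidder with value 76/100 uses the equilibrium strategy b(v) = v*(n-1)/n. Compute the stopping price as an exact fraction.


Step 1: Dutch auctions are strategically equivalent to first-price auctions
Step 2: The equilibrium bid is b(v) = v*(n-1)/n
Step 3: b = 19/25 * 7/8
Step 4: b = 133/200

133/200


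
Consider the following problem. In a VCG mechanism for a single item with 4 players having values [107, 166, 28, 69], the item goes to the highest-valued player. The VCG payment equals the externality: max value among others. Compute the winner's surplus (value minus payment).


Step 1: The winner is the agent with the highest value: agent 1 with value 166
Step 2: Values of other agents: [107, 28, 69]
Step 3: VCG payment = max of others' values = 107
Step 4: Surplus = 166 - 107 = 59

59


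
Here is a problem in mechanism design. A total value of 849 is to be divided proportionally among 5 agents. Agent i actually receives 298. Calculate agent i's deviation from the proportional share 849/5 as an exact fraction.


Step 1: Proportional share = 849/5
Step 2: Agent's actual allocation = 298
Step 3: Excess = 298 - 849/5 = 641/5

641/5


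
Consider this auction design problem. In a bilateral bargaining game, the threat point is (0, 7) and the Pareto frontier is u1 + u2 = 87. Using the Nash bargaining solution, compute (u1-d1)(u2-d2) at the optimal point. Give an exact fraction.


Step 1: The Nash solution splits surplus symmetrically above the disagreement point
Step 2: u1 = (total + d1 - d2)/2 = (87 + 0 - 7)/2 = 40
Step 3: u2 = (total - d1 + d2)/2 = (87 - 0 + 7)/2 = 47
Step 4: Nash product = (40 - 0) * (47 - 7)
Step 5: = 40 * 40 = 1600

1600


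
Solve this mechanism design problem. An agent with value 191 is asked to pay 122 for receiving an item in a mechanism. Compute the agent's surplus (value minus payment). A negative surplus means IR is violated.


Step 1: Surplus = value - payment = 191 - 122 = 69
Step 2: IR is satisfied (surplus >= 0)

69


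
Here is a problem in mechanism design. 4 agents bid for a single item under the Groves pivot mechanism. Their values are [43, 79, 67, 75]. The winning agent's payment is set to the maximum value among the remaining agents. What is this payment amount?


Step 1: The efficient winner is agent 1 with value 79
Step 2: Other agents' values: [43, 67, 75]
Step 3: Pivot payment = max(others) = 75
Step 4: The winner pays 75

75


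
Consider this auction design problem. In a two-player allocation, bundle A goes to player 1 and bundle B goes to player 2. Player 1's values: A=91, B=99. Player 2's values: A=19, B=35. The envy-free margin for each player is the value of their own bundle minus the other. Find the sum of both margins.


Step 1: Player 1's margin = v1(A) - v1(B) = 91 - 99 = -8
Step 2: Player 2's margin = v2(B) - v2(A) = 35 - 19 = 16
Step 3: Total margin = -8 + 16 = 8

8


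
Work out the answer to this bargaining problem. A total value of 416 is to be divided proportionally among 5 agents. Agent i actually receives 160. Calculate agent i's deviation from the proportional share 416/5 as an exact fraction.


Step 1: Proportional share = 416/5
Step 2: Agent's actual allocation = 160
Step 3: Excess = 160 - 416/5 = 384/5

384/5


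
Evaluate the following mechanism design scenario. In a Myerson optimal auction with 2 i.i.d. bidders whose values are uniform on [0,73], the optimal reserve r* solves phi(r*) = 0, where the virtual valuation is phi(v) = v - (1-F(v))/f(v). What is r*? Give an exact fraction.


Step 1: For U[0,73], F(v) = v/73 and f(v) = 1/73
Step 2: phi(v) = v - (1 - v/73)/(1/73) = v - (73 - v) = 2v - 73
Step 3: Set phi(r*) = 0: 2r* - 73 = 0
Step 4: r* = 73/2 (the number of bidders n = 2 does not enter)

73/2


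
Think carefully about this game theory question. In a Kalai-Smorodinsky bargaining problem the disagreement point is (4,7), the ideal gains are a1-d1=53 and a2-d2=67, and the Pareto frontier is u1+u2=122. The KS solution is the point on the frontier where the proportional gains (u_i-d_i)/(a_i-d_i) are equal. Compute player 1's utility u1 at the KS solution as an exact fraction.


Step 1: At the KS point, (u1-d1)/r1 = (u2-d2)/r2 = t and u1+u2 = 122
Step 2: u1 = d1 + r1*t and u2 = d2 + r2*t, so (d1 + r1*t) + (d2 + r2*t) = 122
Step 3: t = (122 - 4 - 7)/(53 + 67) = 111/120 = 37/40
Step 4: u1 = d1 + r1*t = 4 + 53 * 37/40 = 2121/40
Step 5: (Check: u2 = d2 + r2*t = 2759/40; u1+u2 = 2121/40 + 2759/40 = 122, on the frontier.)

2121/40


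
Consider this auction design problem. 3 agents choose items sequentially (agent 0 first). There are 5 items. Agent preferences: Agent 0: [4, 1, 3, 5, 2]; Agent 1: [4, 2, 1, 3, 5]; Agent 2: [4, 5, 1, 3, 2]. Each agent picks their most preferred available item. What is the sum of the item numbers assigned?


Step 1: Agent 0 picks item 4
Step 2: Agent 1 picks item 2
Step 3: Agent 2 picks item 5
Step 4: Sum = 4 + 2 + 5 = 11

11


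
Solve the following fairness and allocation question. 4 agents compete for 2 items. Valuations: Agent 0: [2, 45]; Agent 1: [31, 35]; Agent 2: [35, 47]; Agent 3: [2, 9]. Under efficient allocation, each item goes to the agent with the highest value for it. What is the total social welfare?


Step 1: For each item, find the maximum value among all agents.
Step 2: Item 0 -> Agent 2 (value 35)
Step 3: Item 1 -> Agent 2 (value 47)
Step 4: Total welfare = 35 + 47 = 82

82


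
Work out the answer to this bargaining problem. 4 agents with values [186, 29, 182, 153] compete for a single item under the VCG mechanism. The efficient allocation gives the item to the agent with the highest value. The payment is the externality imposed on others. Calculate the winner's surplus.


Step 1: The winner is the agent with the highest value: agent 0 with value 186
Step 2: Values of other agents: [29, 182, 153]
Step 3: VCG payment = max of others' values = 182
Step 4: Surplus = 186 - 182 = 4

4


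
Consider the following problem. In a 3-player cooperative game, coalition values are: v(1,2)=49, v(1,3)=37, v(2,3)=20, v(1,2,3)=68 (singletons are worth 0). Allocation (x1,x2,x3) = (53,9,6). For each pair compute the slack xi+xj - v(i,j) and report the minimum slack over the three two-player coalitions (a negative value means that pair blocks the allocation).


Step 1: Slack for coalition (1,2): x1+x2 - v12 = 62 - 49 = 13
Step 2: Slack for coalition (1,3): x1+x3 - v13 = 59 - 37 = 22
Step 3: Slack for coalition (2,3): x2+x3 - v23 = 15 - 20 = -5
Step 4: Minimum slack = min(13, 22, -5) = -5, attained by (2,3); coalition (2,3) can block (slack < 0), so the allocation is not in the core

-5


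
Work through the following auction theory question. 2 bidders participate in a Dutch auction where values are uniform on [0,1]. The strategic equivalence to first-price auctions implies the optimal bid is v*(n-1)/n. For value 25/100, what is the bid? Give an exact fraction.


Step 1: Dutch auctions are strategically equivalent to first-price auctions
Step 2: The equilibrium bid is b(v) = v*(n-1)/n
Step 3: b = 1/4 * 1/2
Step 4: b = 1/8

1/8


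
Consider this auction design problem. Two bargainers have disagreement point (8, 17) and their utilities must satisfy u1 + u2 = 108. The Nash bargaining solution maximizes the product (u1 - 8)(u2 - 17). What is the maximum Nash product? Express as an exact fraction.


Step 1: The Nash solution splits surplus symmetrically above the disagreement point
Step 2: u1 = (total + d1 - d2)/2 = (108 + 8 - 17)/2 = 99/2
Step 3: u2 = (total - d1 + d2)/2 = (108 - 8 + 17)/2 = 117/2
Step 4: Nash product = (99/2 - 8) * (117/2 - 17)
Step 5: = 83/2 * 83/2 = 6889/4

6889/4


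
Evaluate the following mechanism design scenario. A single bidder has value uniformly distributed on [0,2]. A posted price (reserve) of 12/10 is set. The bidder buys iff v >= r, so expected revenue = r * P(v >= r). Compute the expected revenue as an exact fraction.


Step 1: Posted price r = 6/5, value support [0,2]
Step 2: P(v >= r) = (2 - 6/5)/2 = 2/5
Step 3: Expected revenue = r * P(v >= r) = 6/5 * 2/5
Step 4: Revenue = 12/25

12/25


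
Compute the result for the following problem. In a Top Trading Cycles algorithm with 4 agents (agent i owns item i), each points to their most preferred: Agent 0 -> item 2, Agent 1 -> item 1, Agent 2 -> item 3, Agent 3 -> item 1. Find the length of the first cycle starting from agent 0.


Step 1: Trace the pointer graph from agent 0: 0 -> 2 -> 3 -> 1 -> 1
Step 2: A cycle is detected when we revisit agent 1
Step 3: The cycle is: 1 -> 1
Step 4: Cycle length = 1

1


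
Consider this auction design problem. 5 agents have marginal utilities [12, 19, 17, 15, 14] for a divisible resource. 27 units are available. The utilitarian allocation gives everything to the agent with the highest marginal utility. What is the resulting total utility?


Step 1: The marginal utilities are [12, 19, 17, 15, 14]
Step 2: The highest marginal utility is 19
Step 3: All 27 units go to that agent
Step 4: Total utility = 19 * 27 = 513

513


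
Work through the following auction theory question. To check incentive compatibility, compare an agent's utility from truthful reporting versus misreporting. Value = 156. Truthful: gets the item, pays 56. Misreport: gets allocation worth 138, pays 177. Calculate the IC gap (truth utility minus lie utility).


Step 1: U(truth) = value - payment = 156 - 56 = 100
Step 2: U(lie) = allocation - payment = 138 - 177 = -39
Step 3: IC gap = 100 - (-39) = 139

139


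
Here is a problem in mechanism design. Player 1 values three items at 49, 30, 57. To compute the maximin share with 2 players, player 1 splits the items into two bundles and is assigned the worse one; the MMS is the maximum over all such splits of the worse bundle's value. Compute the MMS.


Step 1: Item values = 49, 30, 57
Step 2: Enumerate all 2-bundle partitions and take the smaller bundle:
  Partition 1: {49} vs {30,57} -> bundles 49, 87; min = 49
  Partition 2: {30} vs {49,57} -> bundles 30, 106; min = 30
  Partition 3: {57} vs {49,30} -> bundles 57, 79; min = 57
Step 3: MMS = max(49, 30, 57) = 57

57


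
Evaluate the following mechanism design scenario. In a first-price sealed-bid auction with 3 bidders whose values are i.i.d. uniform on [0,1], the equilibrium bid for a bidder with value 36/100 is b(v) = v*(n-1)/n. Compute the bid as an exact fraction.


Step 1: The symmetric BNE bidding function is b(v) = v * (n-1) / n
Step 2: Substitute v = 9/25 and n = 3
Step 3: b = 9/25 * 2/3
Step 4: b = 6/25

6/25


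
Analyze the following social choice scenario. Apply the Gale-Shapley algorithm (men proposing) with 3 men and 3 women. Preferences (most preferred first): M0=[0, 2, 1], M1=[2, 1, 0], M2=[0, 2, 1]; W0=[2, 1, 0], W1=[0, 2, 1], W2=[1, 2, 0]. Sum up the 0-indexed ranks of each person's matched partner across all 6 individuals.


Step 1: Run Gale-Shapley (men propose, women hold best offer):
  M0 proposes to W0; she accepts
  M1 proposes to W2; she accepts
  M2 proposes to W0; she switches from M0
  M0 proposes to W2; rejected
  M0 proposes to W1; she accepts
Step 2: Final matching: W0-M2, W1-M0, W2-M1
Step 3: 0-indexed ranks (man's rank of his match, then woman's): 0 + 0 + 2 + 0 + 0 + 0
Step 4: Total rank sum = 2

2


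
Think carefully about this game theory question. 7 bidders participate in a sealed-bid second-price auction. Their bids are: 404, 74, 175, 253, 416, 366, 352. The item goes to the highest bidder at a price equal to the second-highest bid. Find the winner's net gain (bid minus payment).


Step 1: Sort bids in descending order: 416, 404, 366, 352, 253, 175, 74
Step 2: The winning bid is the highest: 416
Step 3: The payment equals the second-highest bid: 404
Step 4: Surplus = winner's bid - payment = 416 - 404 = 12

12


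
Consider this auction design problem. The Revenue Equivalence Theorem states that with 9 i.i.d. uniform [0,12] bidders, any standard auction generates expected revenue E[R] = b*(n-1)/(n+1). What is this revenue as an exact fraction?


Step 1: By Revenue Equivalence, expected revenue = b*(n-1)/(n+1)
Step 2: Substituting n = 9, b = 12
Step 3: Revenue = 12*(9-1)/(9+1) = 12*8/10
Step 4: Revenue = 96/10 = 48/5

48/5


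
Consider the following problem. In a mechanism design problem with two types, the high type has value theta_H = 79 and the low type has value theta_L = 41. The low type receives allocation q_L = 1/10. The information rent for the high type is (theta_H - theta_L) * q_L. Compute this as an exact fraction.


Step 1: theta_H - theta_L = 79 - 41 = 38
Step 2: Information rent = (theta_H - theta_L) * q_L
Step 3: = 38 * 1/10
Step 4: = 19/5

19/5


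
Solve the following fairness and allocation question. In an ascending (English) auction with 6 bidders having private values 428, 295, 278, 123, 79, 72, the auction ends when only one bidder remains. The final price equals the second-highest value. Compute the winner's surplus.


Step 1: Identify the highest value: 428
Step 2: Identify the second-highest value: 295
Step 3: The final price = second-highest value = 295
Step 4: Surplus = 428 - 295 = 133

133


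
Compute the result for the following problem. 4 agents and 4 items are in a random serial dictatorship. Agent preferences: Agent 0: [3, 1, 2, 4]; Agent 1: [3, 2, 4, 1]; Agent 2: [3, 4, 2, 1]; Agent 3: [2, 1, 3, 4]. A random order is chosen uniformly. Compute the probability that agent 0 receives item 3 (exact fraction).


Step 1: Agent 0 wants item 3
Step 2: There are 24 possible orderings of agents
Step 3: In 8 orderings, agent 0 gets item 3
Step 4: Probability = 8/24 = 1/3

1/3


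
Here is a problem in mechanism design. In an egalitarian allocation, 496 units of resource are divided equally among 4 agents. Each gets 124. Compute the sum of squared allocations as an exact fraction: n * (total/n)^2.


Step 1: Each agent's share = 496/4 = 124
Step 2: Square of each share = (124)^2 = 15376
Step 3: Sum of squares = 4 * 15376 = 61504

61504


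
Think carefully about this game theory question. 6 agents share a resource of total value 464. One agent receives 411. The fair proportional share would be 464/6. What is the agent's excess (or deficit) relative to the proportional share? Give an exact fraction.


Step 1: Proportional share = 464/6 = 232/3
Step 2: Agent's actual allocation = 411
Step 3: Excess = 411 - 232/3 = 1001/3

1001/3


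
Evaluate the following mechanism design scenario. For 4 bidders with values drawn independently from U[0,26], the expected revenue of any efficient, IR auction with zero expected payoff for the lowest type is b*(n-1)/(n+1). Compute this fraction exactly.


Step 1: By Revenue Equivalence, expected revenue = b*(n-1)/(n+1)
Step 2: Substituting n = 4, b = 26
Step 3: Revenue = 26*(4-1)/(4+1) = 26*3/5
Step 4: Revenue = 78/5

78/5


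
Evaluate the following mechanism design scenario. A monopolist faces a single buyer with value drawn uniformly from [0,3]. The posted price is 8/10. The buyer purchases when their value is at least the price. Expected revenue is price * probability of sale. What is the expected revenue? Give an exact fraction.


Step 1: Posted price r = 4/5, value support [0,3]
Step 2: P(v >= r) = (3 - 4/5)/3 = 11/15
Step 3: Expected revenue = r * P(v >= r) = 4/5 * 11/15
Step 4: Revenue = 44/75

44/75


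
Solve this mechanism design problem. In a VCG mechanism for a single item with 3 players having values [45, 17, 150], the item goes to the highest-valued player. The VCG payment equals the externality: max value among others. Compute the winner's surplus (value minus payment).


Step 1: The winner is the agent with the highest value: agent 2 with value 150
Step 2: Values of other agents: [45, 17]
Step 3: VCG payment = max of others' values = 45
Step 4: Surplus = 150 - 45 = 105

105


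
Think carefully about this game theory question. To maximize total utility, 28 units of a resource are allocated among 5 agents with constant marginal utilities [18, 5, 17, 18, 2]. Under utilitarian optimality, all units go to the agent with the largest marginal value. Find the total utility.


Step 1: The marginal utilities are [18, 5, 17, 18, 2]
Step 2: The highest marginal utility is 18
Step 3: All 28 units go to that agent
Step 4: Total utility = 18 * 28 = 504

504


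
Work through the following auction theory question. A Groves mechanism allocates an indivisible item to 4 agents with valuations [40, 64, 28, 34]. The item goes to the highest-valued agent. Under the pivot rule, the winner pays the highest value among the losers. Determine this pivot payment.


Step 1: The efficient winner is agent 1 with value 64
Step 2: Other agents' values: [40, 28, 34]
Step 3: Pivot payment = max(others) = 40
Step 4: The winner pays 40

40


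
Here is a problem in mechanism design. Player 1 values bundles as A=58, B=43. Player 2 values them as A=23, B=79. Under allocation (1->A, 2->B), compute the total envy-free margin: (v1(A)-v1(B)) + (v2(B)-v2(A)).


Step 1: Player 1's margin = v1(A) - v1(B) = 58 - 43 = 15
Step 2: Player 2's margin = v2(B) - v2(A) = 79 - 23 = 56
Step 3: Total margin = 15 + 56 = 71

71
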